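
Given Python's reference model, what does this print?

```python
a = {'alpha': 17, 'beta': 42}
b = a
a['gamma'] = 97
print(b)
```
{'alpha': 17, 'beta': 42, 'gamma': 97}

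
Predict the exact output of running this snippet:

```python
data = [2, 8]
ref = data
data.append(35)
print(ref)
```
[2, 8, 35]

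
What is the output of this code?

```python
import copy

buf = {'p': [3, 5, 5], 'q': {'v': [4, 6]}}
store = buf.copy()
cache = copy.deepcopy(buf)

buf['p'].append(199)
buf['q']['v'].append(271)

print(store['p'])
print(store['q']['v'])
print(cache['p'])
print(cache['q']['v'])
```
[3, 5, 5, 199]
[4, 6, 271]
[3, 5, 5]
[4, 6]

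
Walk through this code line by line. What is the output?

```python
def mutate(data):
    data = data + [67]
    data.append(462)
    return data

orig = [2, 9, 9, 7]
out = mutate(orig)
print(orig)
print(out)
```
[2, 9, 9, 7]
[2, 9, 9, 7, 67, 462]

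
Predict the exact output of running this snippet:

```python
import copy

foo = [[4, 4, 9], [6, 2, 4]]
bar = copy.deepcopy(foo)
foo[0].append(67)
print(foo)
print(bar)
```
[[4, 4, 9, 67], [6, 2, 4]]
[[4, 4, 9], [6, 2, 4]]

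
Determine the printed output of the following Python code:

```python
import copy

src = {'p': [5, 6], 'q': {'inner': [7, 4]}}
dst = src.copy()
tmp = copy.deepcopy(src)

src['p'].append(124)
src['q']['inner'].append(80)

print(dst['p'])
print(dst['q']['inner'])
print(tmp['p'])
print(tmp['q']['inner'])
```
[5, 6, 124]
[7, 4, 80]
[5, 6]
[7, 4]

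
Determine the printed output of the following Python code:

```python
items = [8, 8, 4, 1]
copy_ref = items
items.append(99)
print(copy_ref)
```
[8, 8, 4, 1, 99]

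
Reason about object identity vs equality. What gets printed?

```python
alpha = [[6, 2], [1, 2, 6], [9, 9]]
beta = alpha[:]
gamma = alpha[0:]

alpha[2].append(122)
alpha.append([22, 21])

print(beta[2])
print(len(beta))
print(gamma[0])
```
[9, 9, 122]
3
[6, 2]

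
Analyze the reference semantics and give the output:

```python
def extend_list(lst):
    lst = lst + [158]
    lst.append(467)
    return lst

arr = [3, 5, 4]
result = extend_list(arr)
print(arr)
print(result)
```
[3, 5, 4]
[3, 5, 4, 158, 467]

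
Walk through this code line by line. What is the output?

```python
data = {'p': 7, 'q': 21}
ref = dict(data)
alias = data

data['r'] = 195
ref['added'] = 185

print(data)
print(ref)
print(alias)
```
{'p': 7, 'q': 21, 'r': 195}
{'p': 7, 'q': 21, 'added': 185}
{'p': 7, 'q': 21, 'r': 195}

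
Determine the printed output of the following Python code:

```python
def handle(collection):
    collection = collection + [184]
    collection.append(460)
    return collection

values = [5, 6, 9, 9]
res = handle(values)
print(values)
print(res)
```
[5, 6, 9, 9]
[5, 6, 9, 9, 184, 460]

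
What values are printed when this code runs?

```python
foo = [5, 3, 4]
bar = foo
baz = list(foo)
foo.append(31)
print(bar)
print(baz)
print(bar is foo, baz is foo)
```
[5, 3, 4, 31]
[5, 3, 4]
True False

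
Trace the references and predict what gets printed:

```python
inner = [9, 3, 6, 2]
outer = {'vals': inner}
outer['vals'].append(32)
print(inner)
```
[9, 3, 6, 2, 32]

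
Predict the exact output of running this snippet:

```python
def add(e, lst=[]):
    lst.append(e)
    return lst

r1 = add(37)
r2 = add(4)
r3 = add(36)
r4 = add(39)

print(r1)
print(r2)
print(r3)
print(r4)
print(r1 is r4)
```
[37, 4, 36, 39]
[37, 4, 36, 39]
[37, 4, 36, 39]
[37, 4, 36, 39]
True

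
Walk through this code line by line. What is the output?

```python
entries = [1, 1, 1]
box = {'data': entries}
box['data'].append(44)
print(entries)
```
[1, 1, 1, 44]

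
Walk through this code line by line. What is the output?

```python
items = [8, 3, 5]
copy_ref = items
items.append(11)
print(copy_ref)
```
[8, 3, 5, 11]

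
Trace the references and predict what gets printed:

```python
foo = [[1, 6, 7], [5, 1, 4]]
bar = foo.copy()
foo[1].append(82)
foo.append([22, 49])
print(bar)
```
[[1, 6, 7], [5, 1, 4, 82]]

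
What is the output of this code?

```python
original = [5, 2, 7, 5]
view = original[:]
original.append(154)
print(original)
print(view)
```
[5, 2, 7, 5, 154]
[5, 2, 7, 5]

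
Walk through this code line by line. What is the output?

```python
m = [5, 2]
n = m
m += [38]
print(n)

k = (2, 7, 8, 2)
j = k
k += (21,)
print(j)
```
[5, 2, 38]
(2, 7, 8, 2)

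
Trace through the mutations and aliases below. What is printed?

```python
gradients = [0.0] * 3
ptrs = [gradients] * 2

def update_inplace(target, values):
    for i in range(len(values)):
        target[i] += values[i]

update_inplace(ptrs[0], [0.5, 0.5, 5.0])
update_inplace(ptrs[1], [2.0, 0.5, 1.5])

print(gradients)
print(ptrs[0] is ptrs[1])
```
[2.5, 1.0, 6.5]
True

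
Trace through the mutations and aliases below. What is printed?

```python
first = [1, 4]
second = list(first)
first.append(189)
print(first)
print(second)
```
[1, 4, 189]
[1, 4]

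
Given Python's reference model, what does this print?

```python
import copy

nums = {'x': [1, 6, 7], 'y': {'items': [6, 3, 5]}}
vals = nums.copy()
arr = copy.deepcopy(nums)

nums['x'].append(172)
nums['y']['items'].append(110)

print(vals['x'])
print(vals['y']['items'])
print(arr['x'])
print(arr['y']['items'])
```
[1, 6, 7, 172]
[6, 3, 5, 110]
[1, 6, 7]
[6, 3, 5]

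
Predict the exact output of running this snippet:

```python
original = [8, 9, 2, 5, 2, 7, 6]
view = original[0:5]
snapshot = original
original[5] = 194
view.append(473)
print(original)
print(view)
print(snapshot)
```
[8, 9, 2, 5, 2, 194, 6]
[8, 9, 2, 5, 2, 473]
[8, 9, 2, 5, 2, 194, 6]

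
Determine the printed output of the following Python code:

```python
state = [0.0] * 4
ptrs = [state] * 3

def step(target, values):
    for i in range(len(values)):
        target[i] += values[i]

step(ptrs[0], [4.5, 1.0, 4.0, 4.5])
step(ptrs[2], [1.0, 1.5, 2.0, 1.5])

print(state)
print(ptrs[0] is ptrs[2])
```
[5.5, 2.5, 6.0, 6.0]
True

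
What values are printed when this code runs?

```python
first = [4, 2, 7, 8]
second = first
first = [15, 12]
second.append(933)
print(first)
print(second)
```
[15, 12]
[4, 2, 7, 8, 933]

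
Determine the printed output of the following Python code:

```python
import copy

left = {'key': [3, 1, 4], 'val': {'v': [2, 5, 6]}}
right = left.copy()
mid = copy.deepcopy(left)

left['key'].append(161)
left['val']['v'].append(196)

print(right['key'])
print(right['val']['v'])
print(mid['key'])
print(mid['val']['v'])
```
[3, 1, 4, 161]
[2, 5, 6, 196]
[3, 1, 4]
[2, 5, 6]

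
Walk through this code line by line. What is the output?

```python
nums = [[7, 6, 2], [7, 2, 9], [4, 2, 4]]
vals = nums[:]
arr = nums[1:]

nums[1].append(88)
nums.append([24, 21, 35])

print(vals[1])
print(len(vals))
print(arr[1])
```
[7, 2, 9, 88]
3
[4, 2, 4]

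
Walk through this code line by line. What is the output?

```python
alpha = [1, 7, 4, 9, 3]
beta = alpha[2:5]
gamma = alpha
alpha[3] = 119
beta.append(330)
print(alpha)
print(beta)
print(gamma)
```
[1, 7, 4, 119, 3]
[4, 9, 3, 330]
[1, 7, 4, 119, 3]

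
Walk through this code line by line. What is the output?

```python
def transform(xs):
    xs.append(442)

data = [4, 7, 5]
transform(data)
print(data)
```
[4, 7, 5, 442]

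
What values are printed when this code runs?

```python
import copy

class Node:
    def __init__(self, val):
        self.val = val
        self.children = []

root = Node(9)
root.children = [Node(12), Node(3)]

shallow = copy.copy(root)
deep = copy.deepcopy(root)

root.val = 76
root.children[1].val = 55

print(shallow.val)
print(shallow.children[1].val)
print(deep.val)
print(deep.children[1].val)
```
9
55
9
3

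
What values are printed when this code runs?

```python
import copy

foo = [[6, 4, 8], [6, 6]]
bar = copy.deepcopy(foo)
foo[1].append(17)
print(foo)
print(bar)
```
[[6, 4, 8], [6, 6, 17]]
[[6, 4, 8], [6, 6]]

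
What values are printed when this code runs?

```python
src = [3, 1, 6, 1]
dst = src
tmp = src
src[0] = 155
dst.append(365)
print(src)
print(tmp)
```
[155, 1, 6, 1, 365]
[155, 1, 6, 1, 365]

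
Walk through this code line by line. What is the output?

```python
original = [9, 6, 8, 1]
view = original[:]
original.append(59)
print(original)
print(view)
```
[9, 6, 8, 1, 59]
[9, 6, 8, 1]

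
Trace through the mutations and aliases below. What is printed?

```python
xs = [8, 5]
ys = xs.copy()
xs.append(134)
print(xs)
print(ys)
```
[8, 5, 134]
[8, 5]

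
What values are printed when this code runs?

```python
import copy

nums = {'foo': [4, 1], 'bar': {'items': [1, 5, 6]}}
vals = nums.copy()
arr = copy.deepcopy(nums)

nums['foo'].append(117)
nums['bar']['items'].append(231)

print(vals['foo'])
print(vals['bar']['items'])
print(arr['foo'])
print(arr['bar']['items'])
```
[4, 1, 117]
[1, 5, 6, 231]
[4, 1]
[1, 5, 6]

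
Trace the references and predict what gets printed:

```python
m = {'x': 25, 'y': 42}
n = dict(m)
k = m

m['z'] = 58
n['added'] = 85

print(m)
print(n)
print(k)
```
{'x': 25, 'y': 42, 'z': 58}
{'x': 25, 'y': 42, 'added': 85}
{'x': 25, 'y': 42, 'z': 58}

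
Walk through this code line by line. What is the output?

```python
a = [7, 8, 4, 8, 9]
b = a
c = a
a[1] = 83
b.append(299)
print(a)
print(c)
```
[7, 83, 4, 8, 9, 299]
[7, 83, 4, 8, 9, 299]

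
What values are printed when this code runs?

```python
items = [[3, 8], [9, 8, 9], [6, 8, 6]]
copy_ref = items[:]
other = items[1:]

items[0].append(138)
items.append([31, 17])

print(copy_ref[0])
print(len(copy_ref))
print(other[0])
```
[3, 8, 138]
3
[9, 8, 9]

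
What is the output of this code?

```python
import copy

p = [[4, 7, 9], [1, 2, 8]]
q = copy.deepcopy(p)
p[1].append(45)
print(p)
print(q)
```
[[4, 7, 9], [1, 2, 8, 45]]
[[4, 7, 9], [1, 2, 8]]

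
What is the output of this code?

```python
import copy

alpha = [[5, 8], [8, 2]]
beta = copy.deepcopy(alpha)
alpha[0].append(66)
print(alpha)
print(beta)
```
[[5, 8, 66], [8, 2]]
[[5, 8], [8, 2]]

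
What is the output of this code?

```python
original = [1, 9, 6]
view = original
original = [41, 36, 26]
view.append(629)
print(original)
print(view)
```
[41, 36, 26]
[1, 9, 6, 629]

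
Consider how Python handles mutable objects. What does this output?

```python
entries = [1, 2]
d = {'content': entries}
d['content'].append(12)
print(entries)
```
[1, 2, 12]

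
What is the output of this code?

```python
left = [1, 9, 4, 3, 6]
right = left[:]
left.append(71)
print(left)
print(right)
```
[1, 9, 4, 3, 6, 71]
[1, 9, 4, 3, 6]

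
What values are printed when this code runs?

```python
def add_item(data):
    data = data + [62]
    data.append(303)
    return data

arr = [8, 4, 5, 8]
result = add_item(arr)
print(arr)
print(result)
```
[8, 4, 5, 8]
[8, 4, 5, 8, 62, 303]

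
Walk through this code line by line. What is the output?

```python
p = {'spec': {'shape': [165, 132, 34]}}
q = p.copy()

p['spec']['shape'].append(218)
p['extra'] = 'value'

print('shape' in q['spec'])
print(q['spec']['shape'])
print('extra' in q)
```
True
[165, 132, 34, 218]
False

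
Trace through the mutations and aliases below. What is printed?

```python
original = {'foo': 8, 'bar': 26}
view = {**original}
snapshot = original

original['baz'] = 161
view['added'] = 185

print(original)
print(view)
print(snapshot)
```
{'foo': 8, 'bar': 26, 'baz': 161}
{'foo': 8, 'bar': 26, 'added': 185}
{'foo': 8, 'bar': 26, 'baz': 161}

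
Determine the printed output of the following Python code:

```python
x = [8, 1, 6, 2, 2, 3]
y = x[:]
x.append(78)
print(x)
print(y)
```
[8, 1, 6, 2, 2, 3, 78]
[8, 1, 6, 2, 2, 3]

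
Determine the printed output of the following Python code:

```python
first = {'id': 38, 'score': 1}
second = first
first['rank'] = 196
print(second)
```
{'id': 38, 'score': 1, 'rank': 196}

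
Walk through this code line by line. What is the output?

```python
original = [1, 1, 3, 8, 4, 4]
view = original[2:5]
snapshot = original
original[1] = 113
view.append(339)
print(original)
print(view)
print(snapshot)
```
[1, 113, 3, 8, 4, 4]
[3, 8, 4, 339]
[1, 113, 3, 8, 4, 4]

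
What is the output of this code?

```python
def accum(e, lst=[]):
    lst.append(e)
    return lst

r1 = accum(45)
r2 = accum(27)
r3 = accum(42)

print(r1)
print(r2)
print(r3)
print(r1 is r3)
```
[45, 27, 42]
[45, 27, 42]
[45, 27, 42]
True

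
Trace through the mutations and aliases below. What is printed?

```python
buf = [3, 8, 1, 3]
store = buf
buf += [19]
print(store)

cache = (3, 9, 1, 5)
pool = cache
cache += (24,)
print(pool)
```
[3, 8, 1, 3, 19]
(3, 9, 1, 5)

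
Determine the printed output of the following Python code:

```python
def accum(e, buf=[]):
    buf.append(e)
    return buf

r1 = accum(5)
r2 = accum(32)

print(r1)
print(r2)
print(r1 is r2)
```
[5, 32]
[5, 32]
True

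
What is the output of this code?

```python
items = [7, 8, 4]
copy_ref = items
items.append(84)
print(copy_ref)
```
[7, 8, 4, 84]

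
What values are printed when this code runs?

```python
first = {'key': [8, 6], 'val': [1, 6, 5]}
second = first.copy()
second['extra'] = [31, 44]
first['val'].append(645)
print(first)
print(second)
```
{'key': [8, 6], 'val': [1, 6, 5, 645]}
{'key': [8, 6], 'val': [1, 6, 5, 645], 'extra': [31, 44]}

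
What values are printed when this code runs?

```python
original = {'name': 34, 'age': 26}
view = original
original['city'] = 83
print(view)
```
{'name': 34, 'age': 26, 'city': 83}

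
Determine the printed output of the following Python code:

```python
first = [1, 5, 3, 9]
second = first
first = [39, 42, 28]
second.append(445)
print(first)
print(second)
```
[39, 42, 28]
[1, 5, 3, 9, 445]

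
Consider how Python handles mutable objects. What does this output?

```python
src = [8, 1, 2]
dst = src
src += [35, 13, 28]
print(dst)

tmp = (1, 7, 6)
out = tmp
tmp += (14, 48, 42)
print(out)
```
[8, 1, 2, 35, 13, 28]
(1, 7, 6)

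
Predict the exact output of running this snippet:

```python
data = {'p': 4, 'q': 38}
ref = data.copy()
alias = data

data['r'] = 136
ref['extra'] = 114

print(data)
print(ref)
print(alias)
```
{'p': 4, 'q': 38, 'r': 136}
{'p': 4, 'q': 38, 'extra': 114}
{'p': 4, 'q': 38, 'r': 136}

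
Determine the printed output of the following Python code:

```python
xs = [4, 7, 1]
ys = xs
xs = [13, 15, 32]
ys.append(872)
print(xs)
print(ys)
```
[13, 15, 32]
[4, 7, 1, 872]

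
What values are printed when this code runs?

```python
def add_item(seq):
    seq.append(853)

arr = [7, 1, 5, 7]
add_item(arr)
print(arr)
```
[7, 1, 5, 7, 853]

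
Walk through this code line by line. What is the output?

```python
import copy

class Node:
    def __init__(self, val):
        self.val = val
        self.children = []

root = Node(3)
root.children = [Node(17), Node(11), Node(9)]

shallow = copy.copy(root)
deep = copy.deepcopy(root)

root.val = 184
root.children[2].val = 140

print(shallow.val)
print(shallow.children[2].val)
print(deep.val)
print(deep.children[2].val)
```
3
140
3
9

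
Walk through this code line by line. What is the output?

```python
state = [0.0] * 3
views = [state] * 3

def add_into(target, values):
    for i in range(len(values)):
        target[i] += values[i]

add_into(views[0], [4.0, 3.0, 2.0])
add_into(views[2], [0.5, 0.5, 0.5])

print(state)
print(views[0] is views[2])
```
[4.5, 3.5, 2.5]
True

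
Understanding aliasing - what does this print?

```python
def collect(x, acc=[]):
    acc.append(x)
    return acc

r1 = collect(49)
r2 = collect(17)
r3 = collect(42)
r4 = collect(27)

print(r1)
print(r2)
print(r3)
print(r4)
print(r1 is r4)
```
[49, 17, 42, 27]
[49, 17, 42, 27]
[49, 17, 42, 27]
[49, 17, 42, 27]
True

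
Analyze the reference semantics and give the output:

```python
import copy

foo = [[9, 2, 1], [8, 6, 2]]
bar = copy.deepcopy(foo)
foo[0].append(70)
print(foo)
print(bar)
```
[[9, 2, 1, 70], [8, 6, 2]]
[[9, 2, 1], [8, 6, 2]]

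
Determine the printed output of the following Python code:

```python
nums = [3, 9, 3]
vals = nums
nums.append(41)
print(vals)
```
[3, 9, 3, 41]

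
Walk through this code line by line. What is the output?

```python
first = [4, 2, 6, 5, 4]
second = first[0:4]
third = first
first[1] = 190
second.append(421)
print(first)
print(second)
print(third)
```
[4, 190, 6, 5, 4]
[4, 2, 6, 5, 421]
[4, 190, 6, 5, 4]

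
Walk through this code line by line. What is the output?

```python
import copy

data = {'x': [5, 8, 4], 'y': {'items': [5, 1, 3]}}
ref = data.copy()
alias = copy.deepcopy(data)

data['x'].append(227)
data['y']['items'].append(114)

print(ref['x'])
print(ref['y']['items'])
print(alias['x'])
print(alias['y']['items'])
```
[5, 8, 4, 227]
[5, 1, 3, 114]
[5, 8, 4]
[5, 1, 3]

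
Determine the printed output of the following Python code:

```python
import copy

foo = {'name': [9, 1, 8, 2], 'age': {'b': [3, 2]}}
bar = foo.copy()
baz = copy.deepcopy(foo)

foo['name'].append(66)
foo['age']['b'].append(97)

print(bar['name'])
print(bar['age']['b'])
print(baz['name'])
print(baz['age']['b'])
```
[9, 1, 8, 2, 66]
[3, 2, 97]
[9, 1, 8, 2]
[3, 2]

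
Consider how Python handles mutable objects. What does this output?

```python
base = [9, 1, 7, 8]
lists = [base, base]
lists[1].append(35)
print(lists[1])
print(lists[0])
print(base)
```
[9, 1, 7, 8, 35]
[9, 1, 7, 8, 35]
[9, 1, 7, 8, 35]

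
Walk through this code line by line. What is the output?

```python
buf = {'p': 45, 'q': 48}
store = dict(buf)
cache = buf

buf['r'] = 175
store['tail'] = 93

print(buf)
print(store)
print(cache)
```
{'p': 45, 'q': 48, 'r': 175}
{'p': 45, 'q': 48, 'tail': 93}
{'p': 45, 'q': 48, 'r': 175}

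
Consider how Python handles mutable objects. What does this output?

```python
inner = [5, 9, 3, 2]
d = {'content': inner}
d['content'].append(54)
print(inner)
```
[5, 9, 3, 2, 54]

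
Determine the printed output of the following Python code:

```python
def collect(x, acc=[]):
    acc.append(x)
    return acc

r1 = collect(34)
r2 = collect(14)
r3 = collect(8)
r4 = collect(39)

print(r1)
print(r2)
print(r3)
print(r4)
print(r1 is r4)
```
[34, 14, 8, 39]
[34, 14, 8, 39]
[34, 14, 8, 39]
[34, 14, 8, 39]
True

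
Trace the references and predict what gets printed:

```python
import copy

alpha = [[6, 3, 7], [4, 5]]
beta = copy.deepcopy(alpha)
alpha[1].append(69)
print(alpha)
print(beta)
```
[[6, 3, 7], [4, 5, 69]]
[[6, 3, 7], [4, 5]]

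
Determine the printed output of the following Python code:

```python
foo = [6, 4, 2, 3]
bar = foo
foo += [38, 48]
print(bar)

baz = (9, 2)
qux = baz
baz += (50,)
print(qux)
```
[6, 4, 2, 3, 38, 48]
(9, 2)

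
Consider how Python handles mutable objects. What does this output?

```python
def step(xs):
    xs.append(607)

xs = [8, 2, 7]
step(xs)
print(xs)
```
[8, 2, 7, 607]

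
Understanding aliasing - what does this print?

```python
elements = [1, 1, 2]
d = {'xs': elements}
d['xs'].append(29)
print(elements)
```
[1, 1, 2, 29]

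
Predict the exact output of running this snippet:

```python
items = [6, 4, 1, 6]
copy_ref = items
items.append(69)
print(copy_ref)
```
[6, 4, 1, 6, 69]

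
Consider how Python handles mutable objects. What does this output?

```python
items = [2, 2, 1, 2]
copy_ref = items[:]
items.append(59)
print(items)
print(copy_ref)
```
[2, 2, 1, 2, 59]
[2, 2, 1, 2]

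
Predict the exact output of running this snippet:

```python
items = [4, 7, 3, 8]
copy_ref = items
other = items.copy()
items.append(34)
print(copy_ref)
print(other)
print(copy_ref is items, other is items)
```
[4, 7, 3, 8, 34]
[4, 7, 3, 8]
True False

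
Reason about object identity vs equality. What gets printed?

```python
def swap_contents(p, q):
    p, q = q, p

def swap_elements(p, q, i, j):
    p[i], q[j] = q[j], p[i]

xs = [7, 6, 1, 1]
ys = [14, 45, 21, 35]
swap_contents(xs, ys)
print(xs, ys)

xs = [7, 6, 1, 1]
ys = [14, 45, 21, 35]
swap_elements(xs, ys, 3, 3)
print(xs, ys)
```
[7, 6, 1, 1] [14, 45, 21, 35]
[7, 6, 1, 35] [14, 45, 21, 1]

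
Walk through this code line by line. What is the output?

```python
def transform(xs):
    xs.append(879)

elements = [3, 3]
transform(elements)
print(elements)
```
[3, 3, 879]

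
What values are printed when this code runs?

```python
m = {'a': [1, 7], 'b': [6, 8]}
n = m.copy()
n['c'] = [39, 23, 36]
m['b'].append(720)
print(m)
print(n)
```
{'a': [1, 7], 'b': [6, 8, 720]}
{'a': [1, 7], 'b': [6, 8, 720], 'c': [39, 23, 36]}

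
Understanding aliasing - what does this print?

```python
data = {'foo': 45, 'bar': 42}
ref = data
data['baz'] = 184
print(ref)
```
{'foo': 45, 'bar': 42, 'baz': 184}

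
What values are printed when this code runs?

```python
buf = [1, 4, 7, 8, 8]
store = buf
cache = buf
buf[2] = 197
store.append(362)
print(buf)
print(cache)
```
[1, 4, 197, 8, 8, 362]
[1, 4, 197, 8, 8, 362]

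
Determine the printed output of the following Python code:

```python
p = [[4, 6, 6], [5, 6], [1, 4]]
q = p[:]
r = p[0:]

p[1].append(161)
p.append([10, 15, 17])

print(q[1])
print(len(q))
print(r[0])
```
[5, 6, 161]
3
[4, 6, 6]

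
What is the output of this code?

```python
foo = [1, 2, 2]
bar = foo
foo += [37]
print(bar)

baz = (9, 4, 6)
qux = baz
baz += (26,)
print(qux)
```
[1, 2, 2, 37]
(9, 4, 6)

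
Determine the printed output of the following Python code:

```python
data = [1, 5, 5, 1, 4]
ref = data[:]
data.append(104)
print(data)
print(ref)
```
[1, 5, 5, 1, 4, 104]
[1, 5, 5, 1, 4]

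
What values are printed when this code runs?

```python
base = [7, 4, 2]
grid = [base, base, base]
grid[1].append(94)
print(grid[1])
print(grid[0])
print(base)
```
[7, 4, 2, 94]
[7, 4, 2, 94]
[7, 4, 2, 94]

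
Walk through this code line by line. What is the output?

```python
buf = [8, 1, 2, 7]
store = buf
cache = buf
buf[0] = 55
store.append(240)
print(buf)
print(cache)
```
[55, 1, 2, 7, 240]
[55, 1, 2, 7, 240]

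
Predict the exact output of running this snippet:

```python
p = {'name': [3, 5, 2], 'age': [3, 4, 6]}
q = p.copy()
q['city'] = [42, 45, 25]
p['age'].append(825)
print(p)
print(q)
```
{'name': [3, 5, 2], 'age': [3, 4, 6, 825]}
{'name': [3, 5, 2], 'age': [3, 4, 6, 825], 'city': [42, 45, 25]}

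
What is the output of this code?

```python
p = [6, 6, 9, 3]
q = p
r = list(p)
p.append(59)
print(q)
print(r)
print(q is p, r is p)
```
[6, 6, 9, 3, 59]
[6, 6, 9, 3]
True False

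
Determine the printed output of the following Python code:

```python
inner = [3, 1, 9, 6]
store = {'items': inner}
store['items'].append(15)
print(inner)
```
[3, 1, 9, 6, 15]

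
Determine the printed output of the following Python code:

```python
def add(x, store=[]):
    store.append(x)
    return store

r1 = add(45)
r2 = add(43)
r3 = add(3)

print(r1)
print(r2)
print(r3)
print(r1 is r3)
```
[45, 43, 3]
[45, 43, 3]
[45, 43, 3]
True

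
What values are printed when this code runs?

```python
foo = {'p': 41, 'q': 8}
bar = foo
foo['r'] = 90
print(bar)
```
{'p': 41, 'q': 8, 'r': 90}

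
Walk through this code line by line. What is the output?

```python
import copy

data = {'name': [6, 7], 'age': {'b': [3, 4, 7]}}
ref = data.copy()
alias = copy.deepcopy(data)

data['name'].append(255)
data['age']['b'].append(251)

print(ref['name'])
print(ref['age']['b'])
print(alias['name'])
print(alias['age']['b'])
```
[6, 7, 255]
[3, 4, 7, 251]
[6, 7]
[3, 4, 7]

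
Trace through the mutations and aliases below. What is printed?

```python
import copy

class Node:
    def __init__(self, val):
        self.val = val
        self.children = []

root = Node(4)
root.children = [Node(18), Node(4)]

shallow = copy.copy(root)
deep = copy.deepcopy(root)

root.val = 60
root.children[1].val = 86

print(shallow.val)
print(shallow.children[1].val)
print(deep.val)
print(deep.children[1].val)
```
4
86
4
4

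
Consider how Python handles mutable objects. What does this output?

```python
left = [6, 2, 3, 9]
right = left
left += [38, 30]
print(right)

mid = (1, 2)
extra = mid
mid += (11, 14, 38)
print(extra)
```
[6, 2, 3, 9, 38, 30]
(1, 2)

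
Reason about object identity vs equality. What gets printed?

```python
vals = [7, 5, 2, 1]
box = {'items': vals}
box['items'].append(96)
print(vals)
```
[7, 5, 2, 1, 96]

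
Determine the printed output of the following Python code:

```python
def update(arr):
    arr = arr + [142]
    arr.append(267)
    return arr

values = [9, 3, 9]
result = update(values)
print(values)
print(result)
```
[9, 3, 9]
[9, 3, 9, 142, 267]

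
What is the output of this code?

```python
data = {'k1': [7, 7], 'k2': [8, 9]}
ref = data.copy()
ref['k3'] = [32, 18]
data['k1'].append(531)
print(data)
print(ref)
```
{'k1': [7, 7, 531], 'k2': [8, 9]}
{'k1': [7, 7, 531], 'k2': [8, 9], 'k3': [32, 18]}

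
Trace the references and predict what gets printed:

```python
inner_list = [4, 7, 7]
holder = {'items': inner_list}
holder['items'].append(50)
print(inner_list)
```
[4, 7, 7, 50]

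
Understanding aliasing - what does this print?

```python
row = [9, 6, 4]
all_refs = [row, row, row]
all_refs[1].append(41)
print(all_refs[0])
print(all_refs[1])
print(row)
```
[9, 6, 4, 41]
[9, 6, 4, 41]
[9, 6, 4, 41]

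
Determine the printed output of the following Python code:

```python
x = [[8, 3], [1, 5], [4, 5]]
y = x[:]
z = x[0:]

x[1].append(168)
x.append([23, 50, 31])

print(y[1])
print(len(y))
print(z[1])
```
[1, 5, 168]
3
[1, 5, 168]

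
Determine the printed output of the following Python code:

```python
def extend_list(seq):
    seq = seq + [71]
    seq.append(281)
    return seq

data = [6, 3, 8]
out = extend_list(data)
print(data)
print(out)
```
[6, 3, 8]
[6, 3, 8, 71, 281]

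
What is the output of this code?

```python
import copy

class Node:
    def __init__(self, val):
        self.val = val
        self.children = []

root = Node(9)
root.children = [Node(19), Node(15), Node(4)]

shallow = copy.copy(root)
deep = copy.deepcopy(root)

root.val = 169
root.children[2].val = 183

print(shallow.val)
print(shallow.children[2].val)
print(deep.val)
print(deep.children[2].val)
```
9
183
9
4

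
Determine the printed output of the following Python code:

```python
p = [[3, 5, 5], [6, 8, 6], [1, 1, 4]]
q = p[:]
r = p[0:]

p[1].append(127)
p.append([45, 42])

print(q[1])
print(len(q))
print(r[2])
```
[6, 8, 6, 127]
3
[1, 1, 4]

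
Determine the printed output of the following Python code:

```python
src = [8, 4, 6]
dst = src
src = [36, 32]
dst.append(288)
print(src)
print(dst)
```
[36, 32]
[8, 4, 6, 288]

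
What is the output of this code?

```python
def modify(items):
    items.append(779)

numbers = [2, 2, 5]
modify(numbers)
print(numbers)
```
[2, 2, 5, 779]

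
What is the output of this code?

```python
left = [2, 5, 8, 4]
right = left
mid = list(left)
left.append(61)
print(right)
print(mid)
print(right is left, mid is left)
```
[2, 5, 8, 4, 61]
[2, 5, 8, 4]
True False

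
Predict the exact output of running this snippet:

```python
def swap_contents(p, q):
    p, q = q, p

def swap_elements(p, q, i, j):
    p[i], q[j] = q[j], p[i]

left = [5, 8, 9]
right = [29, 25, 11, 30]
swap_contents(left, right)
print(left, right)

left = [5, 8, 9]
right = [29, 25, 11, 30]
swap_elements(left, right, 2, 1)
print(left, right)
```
[5, 8, 9] [29, 25, 11, 30]
[5, 8, 25] [29, 9, 11, 30]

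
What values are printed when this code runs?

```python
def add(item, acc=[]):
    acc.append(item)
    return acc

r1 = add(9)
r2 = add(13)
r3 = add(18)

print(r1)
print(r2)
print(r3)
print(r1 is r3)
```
[9, 13, 18]
[9, 13, 18]
[9, 13, 18]
True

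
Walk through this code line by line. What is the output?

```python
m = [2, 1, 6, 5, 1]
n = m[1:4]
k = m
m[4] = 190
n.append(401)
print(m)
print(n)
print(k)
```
[2, 1, 6, 5, 190]
[1, 6, 5, 401]
[2, 1, 6, 5, 190]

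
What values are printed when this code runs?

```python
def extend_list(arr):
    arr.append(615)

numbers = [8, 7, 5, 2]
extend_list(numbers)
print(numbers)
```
[8, 7, 5, 2, 615]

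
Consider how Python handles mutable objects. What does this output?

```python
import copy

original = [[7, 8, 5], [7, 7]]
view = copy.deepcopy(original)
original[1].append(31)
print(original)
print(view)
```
[[7, 8, 5], [7, 7, 31]]
[[7, 8, 5], [7, 7]]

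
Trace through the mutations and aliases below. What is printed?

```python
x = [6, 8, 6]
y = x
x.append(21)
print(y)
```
[6, 8, 6, 21]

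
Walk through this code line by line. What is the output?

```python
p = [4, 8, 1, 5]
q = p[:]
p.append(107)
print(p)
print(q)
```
[4, 8, 1, 5, 107]
[4, 8, 1, 5]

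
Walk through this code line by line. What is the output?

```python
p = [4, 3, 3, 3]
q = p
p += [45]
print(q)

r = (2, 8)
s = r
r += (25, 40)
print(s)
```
[4, 3, 3, 3, 45]
(2, 8)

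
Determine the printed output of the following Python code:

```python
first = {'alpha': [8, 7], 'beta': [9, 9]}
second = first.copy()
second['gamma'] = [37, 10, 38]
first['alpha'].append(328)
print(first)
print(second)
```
{'alpha': [8, 7, 328], 'beta': [9, 9]}
{'alpha': [8, 7, 328], 'beta': [9, 9], 'gamma': [37, 10, 38]}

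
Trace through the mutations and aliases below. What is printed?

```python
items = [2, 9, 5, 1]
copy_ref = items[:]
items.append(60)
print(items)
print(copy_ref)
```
[2, 9, 5, 1, 60]
[2, 9, 5, 1]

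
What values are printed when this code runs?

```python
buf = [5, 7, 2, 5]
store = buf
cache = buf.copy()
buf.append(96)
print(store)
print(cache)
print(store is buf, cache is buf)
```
[5, 7, 2, 5, 96]
[5, 7, 2, 5]
True False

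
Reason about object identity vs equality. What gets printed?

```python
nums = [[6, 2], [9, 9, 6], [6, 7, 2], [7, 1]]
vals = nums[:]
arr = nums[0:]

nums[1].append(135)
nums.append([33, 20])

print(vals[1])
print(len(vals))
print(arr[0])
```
[9, 9, 6, 135]
4
[6, 2]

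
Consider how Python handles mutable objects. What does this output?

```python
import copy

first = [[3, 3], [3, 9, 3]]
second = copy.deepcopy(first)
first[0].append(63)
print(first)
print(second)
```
[[3, 3, 63], [3, 9, 3]]
[[3, 3], [3, 9, 3]]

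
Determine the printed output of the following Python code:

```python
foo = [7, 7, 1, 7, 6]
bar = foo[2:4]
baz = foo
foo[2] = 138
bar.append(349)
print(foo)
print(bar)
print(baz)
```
[7, 7, 138, 7, 6]
[1, 7, 349]
[7, 7, 138, 7, 6]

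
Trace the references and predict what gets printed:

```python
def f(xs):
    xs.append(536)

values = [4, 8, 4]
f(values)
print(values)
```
[4, 8, 4, 536]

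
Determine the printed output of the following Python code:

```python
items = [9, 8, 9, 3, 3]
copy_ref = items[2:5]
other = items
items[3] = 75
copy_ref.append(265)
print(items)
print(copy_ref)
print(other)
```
[9, 8, 9, 75, 3]
[9, 3, 3, 265]
[9, 8, 9, 75, 3]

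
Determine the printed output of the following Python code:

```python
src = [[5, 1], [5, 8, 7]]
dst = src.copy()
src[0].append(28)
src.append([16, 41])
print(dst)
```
[[5, 1, 28], [5, 8, 7]]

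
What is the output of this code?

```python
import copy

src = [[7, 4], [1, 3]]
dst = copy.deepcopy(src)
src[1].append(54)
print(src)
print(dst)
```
[[7, 4], [1, 3, 54]]
[[7, 4], [1, 3]]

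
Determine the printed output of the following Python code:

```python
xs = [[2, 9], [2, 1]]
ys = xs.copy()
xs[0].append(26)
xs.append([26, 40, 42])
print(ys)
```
[[2, 9, 26], [2, 1]]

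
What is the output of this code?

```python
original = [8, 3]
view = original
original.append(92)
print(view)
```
[8, 3, 92]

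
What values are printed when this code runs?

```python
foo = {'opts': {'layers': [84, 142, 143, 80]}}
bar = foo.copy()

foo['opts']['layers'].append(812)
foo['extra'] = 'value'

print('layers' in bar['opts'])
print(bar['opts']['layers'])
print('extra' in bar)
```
True
[84, 142, 143, 80, 812]
False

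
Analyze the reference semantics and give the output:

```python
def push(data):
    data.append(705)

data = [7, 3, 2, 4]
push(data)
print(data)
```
[7, 3, 2, 4, 705]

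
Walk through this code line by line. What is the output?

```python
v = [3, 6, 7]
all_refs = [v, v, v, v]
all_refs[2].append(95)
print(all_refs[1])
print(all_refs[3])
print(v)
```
[3, 6, 7, 95]
[3, 6, 7, 95]
[3, 6, 7, 95]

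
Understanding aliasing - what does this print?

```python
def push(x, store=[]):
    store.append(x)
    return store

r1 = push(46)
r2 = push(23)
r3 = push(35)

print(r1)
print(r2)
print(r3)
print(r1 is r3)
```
[46, 23, 35]
[46, 23, 35]
[46, 23, 35]
True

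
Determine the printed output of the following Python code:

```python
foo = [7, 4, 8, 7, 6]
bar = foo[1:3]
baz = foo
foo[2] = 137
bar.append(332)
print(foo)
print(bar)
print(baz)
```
[7, 4, 137, 7, 6]
[4, 8, 332]
[7, 4, 137, 7, 6]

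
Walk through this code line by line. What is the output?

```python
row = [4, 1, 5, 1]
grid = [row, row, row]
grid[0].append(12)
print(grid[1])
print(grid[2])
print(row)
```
[4, 1, 5, 1, 12]
[4, 1, 5, 1, 12]
[4, 1, 5, 1, 12]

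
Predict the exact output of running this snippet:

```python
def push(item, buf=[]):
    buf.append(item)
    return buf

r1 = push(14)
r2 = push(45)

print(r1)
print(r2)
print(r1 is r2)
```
[14, 45]
[14, 45]
True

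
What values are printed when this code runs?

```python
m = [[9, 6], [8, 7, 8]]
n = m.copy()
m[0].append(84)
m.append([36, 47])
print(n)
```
[[9, 6, 84], [8, 7, 8]]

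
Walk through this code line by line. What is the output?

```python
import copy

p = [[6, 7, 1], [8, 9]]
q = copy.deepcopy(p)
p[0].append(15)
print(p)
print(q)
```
[[6, 7, 1, 15], [8, 9]]
[[6, 7, 1], [8, 9]]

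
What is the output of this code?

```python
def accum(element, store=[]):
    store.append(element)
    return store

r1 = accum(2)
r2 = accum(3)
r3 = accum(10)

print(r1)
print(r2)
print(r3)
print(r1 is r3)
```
[2, 3, 10]
[2, 3, 10]
[2, 3, 10]
True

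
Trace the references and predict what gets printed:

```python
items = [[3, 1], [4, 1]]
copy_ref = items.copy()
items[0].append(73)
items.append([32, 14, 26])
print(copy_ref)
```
[[3, 1, 73], [4, 1]]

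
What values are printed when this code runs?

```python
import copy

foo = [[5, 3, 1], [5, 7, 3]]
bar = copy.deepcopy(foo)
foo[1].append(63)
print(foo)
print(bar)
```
[[5, 3, 1], [5, 7, 3, 63]]
[[5, 3, 1], [5, 7, 3]]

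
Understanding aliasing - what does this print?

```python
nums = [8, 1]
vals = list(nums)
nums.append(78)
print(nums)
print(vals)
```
[8, 1, 78]
[8, 1]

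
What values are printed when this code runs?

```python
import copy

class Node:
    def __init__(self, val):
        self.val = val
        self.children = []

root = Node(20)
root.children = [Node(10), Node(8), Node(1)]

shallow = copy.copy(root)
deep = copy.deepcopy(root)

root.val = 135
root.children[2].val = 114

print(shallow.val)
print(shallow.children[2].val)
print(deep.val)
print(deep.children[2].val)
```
20
114
20
1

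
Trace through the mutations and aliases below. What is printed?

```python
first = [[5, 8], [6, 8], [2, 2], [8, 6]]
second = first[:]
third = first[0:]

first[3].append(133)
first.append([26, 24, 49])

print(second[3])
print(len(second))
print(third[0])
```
[8, 6, 133]
4
[5, 8]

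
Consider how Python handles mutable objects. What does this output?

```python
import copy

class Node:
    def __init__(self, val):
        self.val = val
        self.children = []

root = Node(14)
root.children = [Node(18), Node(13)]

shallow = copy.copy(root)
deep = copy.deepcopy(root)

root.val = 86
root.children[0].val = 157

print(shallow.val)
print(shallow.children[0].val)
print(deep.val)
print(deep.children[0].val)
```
14
157
14
18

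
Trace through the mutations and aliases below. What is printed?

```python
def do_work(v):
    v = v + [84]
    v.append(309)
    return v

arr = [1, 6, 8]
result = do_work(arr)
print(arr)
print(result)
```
[1, 6, 8]
[1, 6, 8, 84, 309]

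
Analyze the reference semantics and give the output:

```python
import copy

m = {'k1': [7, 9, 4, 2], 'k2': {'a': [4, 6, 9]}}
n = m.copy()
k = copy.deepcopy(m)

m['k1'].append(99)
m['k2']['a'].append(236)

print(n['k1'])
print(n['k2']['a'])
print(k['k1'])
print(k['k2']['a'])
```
[7, 9, 4, 2, 99]
[4, 6, 9, 236]
[7, 9, 4, 2]
[4, 6, 9]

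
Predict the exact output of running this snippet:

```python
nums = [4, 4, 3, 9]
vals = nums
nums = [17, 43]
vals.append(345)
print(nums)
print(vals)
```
[17, 43]
[4, 4, 3, 9, 345]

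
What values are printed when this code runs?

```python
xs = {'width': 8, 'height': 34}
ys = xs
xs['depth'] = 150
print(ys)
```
{'width': 8, 'height': 34, 'depth': 150}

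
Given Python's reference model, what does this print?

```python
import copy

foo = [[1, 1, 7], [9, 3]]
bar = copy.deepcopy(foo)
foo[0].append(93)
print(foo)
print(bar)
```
[[1, 1, 7, 93], [9, 3]]
[[1, 1, 7], [9, 3]]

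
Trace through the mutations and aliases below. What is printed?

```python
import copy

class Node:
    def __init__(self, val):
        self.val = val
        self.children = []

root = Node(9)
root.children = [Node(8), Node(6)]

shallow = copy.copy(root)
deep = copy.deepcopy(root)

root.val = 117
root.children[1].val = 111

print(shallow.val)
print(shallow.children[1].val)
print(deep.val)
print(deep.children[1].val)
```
9
111
9
6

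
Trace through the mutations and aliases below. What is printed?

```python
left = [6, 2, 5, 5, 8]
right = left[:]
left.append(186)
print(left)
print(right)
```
[6, 2, 5, 5, 8, 186]
[6, 2, 5, 5, 8]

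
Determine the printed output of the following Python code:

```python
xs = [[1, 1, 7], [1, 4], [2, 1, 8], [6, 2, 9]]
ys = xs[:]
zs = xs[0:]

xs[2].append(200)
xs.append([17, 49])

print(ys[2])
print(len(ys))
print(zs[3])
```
[2, 1, 8, 200]
4
[6, 2, 9]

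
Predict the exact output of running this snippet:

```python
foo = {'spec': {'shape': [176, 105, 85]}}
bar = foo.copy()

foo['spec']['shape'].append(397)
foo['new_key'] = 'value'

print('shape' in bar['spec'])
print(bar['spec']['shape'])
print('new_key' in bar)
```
True
[176, 105, 85, 397]
False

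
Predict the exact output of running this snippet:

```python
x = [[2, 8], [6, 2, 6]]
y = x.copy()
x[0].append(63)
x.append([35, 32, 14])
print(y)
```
[[2, 8, 63], [6, 2, 6]]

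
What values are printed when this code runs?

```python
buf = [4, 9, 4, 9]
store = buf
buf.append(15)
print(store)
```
[4, 9, 4, 9, 15]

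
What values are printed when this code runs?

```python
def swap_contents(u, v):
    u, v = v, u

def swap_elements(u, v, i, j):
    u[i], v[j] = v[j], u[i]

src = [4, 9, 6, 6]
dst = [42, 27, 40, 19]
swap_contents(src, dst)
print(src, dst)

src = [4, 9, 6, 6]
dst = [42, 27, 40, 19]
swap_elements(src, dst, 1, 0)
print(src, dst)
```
[4, 9, 6, 6] [42, 27, 40, 19]
[4, 42, 6, 6] [9, 27, 40, 19]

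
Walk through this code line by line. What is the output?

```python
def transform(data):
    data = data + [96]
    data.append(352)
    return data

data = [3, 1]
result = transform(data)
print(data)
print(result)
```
[3, 1]
[3, 1, 96, 352]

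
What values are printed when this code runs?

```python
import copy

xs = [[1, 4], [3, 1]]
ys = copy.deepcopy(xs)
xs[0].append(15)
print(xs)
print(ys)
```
[[1, 4, 15], [3, 1]]
[[1, 4], [3, 1]]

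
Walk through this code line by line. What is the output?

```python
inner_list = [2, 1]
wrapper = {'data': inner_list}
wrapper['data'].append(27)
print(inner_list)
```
[2, 1, 27]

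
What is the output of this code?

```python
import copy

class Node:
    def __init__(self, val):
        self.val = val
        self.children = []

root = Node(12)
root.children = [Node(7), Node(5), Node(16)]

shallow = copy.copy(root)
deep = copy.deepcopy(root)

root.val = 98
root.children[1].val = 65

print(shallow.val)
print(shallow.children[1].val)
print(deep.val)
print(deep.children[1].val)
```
12
65
12
5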